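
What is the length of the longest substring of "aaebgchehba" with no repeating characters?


Input: "aaebgchehba"
Sliding window (track last position of each char):
  Position 0 ('a'): window [0,0] length 1 -- new best
  Position 1 ('a'): repeat (last at 0), move window start to 1
  Position 1 ('a'): window [1,1] length 1
  Position 2 ('e'): window [1,2] length 2 -- new best
  Position 3 ('b'): window [1,3] length 3 -- new best
  Position 4 ('g'): window [1,4] length 4 -- new best
  Position 5 ('c'): window [1,5] length 5 -- new best
  Position 6 ('h'): window [1,6] length 6 -- new best
  Position 7 ('e'): repeat (last at 2), move window start to 3
  Position 7 ('e'): window [3,7] length 5
  Position 8 ('h'): repeat (last at 6), move window start to 7
  Position 8 ('h'): window [7,8] length 2
  Position 9 ('b'): window [7,9] length 3
  Position 10 ('a'): window [7,10] length 4
Longest substring with no repeats: "aebgch" with length 6

6


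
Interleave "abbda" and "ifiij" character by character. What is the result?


Interleaving "abbda" and "ifiij":
  Position 0: 'a' from first, 'i' from second => "ai"
  Position 1: 'b' from first, 'f' from second => "bf"
  Position 2: 'b' from first, 'i' from second => "bi"
  Position 3: 'd' from first, 'i' from second => "di"
  Position 4: 'a' from first, 'j' from second => "aj"
Result: aibfbidiaj

aibfbidiaj


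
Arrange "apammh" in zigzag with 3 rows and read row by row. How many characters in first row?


Zigzag "apammh" into 3 rows:
Placing characters:
  'a' => row 0
  'p' => row 1
  'a' => row 2
  'm' => row 1
  'm' => row 0
  'h' => row 1
Rows:
  Row 0: "am"
  Row 1: "pmh"
  Row 2: "a"
First row length: 2

2


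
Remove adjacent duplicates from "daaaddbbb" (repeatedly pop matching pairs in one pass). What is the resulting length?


Input: daaaddbbb
Stack-based adjacent duplicate removal:
  Read 'd': push. Stack: d
  Read 'a': push. Stack: da
  Read 'a': matches stack top 'a' => pop. Stack: d
  Read 'a': push. Stack: da
  Read 'd': push. Stack: dad
  Read 'd': matches stack top 'd' => pop. Stack: da
  Read 'b': push. Stack: dab
  Read 'b': matches stack top 'b' => pop. Stack: da
  Read 'b': push. Stack: dab
Final stack: "dab" (length 3)

3


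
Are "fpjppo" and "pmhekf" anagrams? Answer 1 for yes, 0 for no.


Strings: "fpjppo", "pmhekf"
Sorted first:  fjoppp
Sorted second: efhkmp
Differ at position 0: 'f' vs 'e' => not anagrams

0


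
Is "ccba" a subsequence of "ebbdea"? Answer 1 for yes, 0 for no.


Check if "ccba" is a subsequence of "ebbdea"
Greedy scan:
  Position 0 ('e'): no match needed
  Position 1 ('b'): no match needed
  Position 2 ('b'): no match needed
  Position 3 ('d'): no match needed
  Position 4 ('e'): no match needed
  Position 5 ('a'): no match needed
Only matched 0/4 characters => not a subsequence

0


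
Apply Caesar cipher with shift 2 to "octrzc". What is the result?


Caesar cipher: shift "octrzc" by 2
  'o' (pos 14) + 2 = pos 16 = 'q'
  'c' (pos 2) + 2 = pos 4 = 'e'
  't' (pos 19) + 2 = pos 21 = 'v'
  'r' (pos 17) + 2 = pos 19 = 't'
  'z' (pos 25) + 2 = pos 1 = 'b'
  'c' (pos 2) + 2 = pos 4 = 'e'
Result: qevtbe

qevtbe


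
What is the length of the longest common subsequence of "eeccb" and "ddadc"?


LCS of "eeccb" and "ddadc"
DP table:
           d    d    a    d    c
      0    0    0    0    0    0
  e   0    0    0    0    0    0
  e   0    0    0    0    0    0
  c   0    0    0    0    0    1
  c   0    0    0    0    0    1
  b   0    0    0    0    0    1
LCS length = dp[5][5] = 1

1


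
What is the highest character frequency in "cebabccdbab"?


Input: cebabccdbab
Character counts:
  'a': 2
  'b': 4
  'c': 3
  'd': 1
  'e': 1
Maximum frequency: 4

4


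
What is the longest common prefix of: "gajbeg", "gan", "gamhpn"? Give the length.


Words: gajbeg, gan, gamhpn
  Position 0: all 'g' => match
  Position 1: all 'a' => match
  Position 2: ('j', 'n', 'm') => mismatch, stop
LCP = "ga" (length 2)

2


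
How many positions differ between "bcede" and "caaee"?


Comparing "bcede" and "caaee" position by position:
  Position 0: 'b' vs 'c' => DIFFER
  Position 1: 'c' vs 'a' => DIFFER
  Position 2: 'e' vs 'a' => DIFFER
  Position 3: 'd' vs 'e' => DIFFER
  Position 4: 'e' vs 'e' => same
Positions that differ: 4

4


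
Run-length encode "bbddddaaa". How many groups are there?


Input: bbddddaaa
Scanning for consecutive runs:
  Group 1: 'b' x 2 (positions 0-1)
  Group 2: 'd' x 4 (positions 2-5)
  Group 3: 'a' x 3 (positions 6-8)
Total groups: 3

3


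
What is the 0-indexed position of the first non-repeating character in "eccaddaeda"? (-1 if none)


Input: eccaddaeda
Character frequencies:
  'a': 3
  'c': 2
  'd': 3
  'e': 2
Scanning left to right for freq == 1:
  Position 0 ('e'): freq=2, skip
  Position 1 ('c'): freq=2, skip
  Position 2 ('c'): freq=2, skip
  Position 3 ('a'): freq=3, skip
  Position 4 ('d'): freq=3, skip
  Position 5 ('d'): freq=3, skip
  Position 6 ('a'): freq=3, skip
  Position 7 ('e'): freq=2, skip
  Position 8 ('d'): freq=3, skip
  Position 9 ('a'): freq=3, skip
  No unique character found => answer = -1

-1


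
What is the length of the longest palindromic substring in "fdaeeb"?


Input: "fdaeeb"
Checking substrings for palindromes:
  [3:5] "ee" (len 2) => palindrome
Longest palindromic substring: "ee" with length 2

2


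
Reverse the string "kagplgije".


Input: kagplgije
Reading characters right to left:
  Position 8: 'e'
  Position 7: 'j'
  Position 6: 'i'
  Position 5: 'g'
  Position 4: 'l'
  Position 3: 'p'
  Position 2: 'g'
  Position 1: 'a'
  Position 0: 'k'
Reversed: ejiglpgak

ejiglpgak


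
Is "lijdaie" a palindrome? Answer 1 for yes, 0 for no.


Input: lijdaie
Reversed: eiadjil
  Compare pos 0 ('l') with pos 6 ('e'): MISMATCH
  Compare pos 1 ('i') with pos 5 ('i'): match
  Compare pos 2 ('j') with pos 4 ('a'): MISMATCH
Result: not a palindrome

0


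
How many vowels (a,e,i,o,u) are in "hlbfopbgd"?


Input: hlbfopbgd
Checking each character:
  'h' at position 0: consonant
  'l' at position 1: consonant
  'b' at position 2: consonant
  'f' at position 3: consonant
  'o' at position 4: vowel (running total: 1)
  'p' at position 5: consonant
  'b' at position 6: consonant
  'g' at position 7: consonant
  'd' at position 8: consonant
Total vowels: 1

1


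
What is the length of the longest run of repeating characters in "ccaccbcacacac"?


Input: "ccaccbcacacac"
Scanning for longest run:
  Position 1 ('c'): continues run of 'c', length=2
  Position 2 ('a'): new char, reset run to 1
  Position 3 ('c'): new char, reset run to 1
  Position 4 ('c'): continues run of 'c', length=2
  Position 5 ('b'): new char, reset run to 1
  Position 6 ('c'): new char, reset run to 1
  Position 7 ('a'): new char, reset run to 1
  Position 8 ('c'): new char, reset run to 1
  Position 9 ('a'): new char, reset run to 1
  Position 10 ('c'): new char, reset run to 1
  Position 11 ('a'): new char, reset run to 1
  Position 12 ('c'): new char, reset run to 1
Longest run: 'c' with length 2

2


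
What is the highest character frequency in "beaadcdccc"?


Input: beaadcdccc
Character counts:
  'a': 2
  'b': 1
  'c': 4
  'd': 2
  'e': 1
Maximum frequency: 4

4


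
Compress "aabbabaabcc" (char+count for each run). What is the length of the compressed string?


Input: aabbabaabcc
Runs:
  'a' x 2 => "a2"
  'b' x 2 => "b2"
  'a' x 1 => "a1"
  'b' x 1 => "b1"
  'a' x 2 => "a2"
  'b' x 1 => "b1"
  'c' x 2 => "c2"
Compressed: "a2b2a1b1a2b1c2"
Compressed length: 14

14


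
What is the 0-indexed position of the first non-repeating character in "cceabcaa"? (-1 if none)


Input: cceabcaa
Character frequencies:
  'a': 3
  'b': 1
  'c': 3
  'e': 1
Scanning left to right for freq == 1:
  Position 0 ('c'): freq=3, skip
  Position 1 ('c'): freq=3, skip
  Position 2 ('e'): unique! => answer = 2

2


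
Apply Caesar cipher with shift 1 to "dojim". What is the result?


Caesar cipher: shift "dojim" by 1
  'd' (pos 3) + 1 = pos 4 = 'e'
  'o' (pos 14) + 1 = pos 15 = 'p'
  'j' (pos 9) + 1 = pos 10 = 'k'
  'i' (pos 8) + 1 = pos 9 = 'j'
  'm' (pos 12) + 1 = pos 13 = 'n'
Result: epkjn

epkjn


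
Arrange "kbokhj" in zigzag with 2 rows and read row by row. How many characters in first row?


Zigzag "kbokhj" into 2 rows:
Placing characters:
  'k' => row 0
  'b' => row 1
  'o' => row 0
  'k' => row 1
  'h' => row 0
  'j' => row 1
Rows:
  Row 0: "koh"
  Row 1: "bkj"
First row length: 3

3


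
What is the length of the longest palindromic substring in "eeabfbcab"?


Input: "eeabfbcab"
Checking substrings for palindromes:
  [3:6] "bfb" (len 3) => palindrome
  [0:2] "ee" (len 2) => palindrome
Longest palindromic substring: "bfb" with length 3

3


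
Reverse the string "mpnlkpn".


Input: mpnlkpn
Reading characters right to left:
  Position 6: 'n'
  Position 5: 'p'
  Position 4: 'k'
  Position 3: 'l'
  Position 2: 'n'
  Position 1: 'p'
  Position 0: 'm'
Reversed: npklnpm

npklnpm


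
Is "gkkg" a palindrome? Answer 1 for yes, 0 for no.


Input: gkkg
Reversed: gkkg
  Compare pos 0 ('g') with pos 3 ('g'): match
  Compare pos 1 ('k') with pos 2 ('k'): match
Result: palindrome

1


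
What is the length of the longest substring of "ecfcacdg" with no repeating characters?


Input: "ecfcacdg"
Sliding window (track last position of each char):
  Position 0 ('e'): window [0,0] length 1 -- new best
  Position 1 ('c'): window [0,1] length 2 -- new best
  Position 2 ('f'): window [0,2] length 3 -- new best
  Position 3 ('c'): repeat (last at 1), move window start to 2
  Position 3 ('c'): window [2,3] length 2
  Position 4 ('a'): window [2,4] length 3
  Position 5 ('c'): repeat (last at 3), move window start to 4
  Position 5 ('c'): window [4,5] length 2
  Position 6 ('d'): window [4,6] length 3
  Position 7 ('g'): window [4,7] length 4 -- new best
Longest substring with no repeats: "acdg" with length 4

4


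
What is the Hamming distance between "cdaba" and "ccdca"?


Comparing "cdaba" and "ccdca" position by position:
  Position 0: 'c' vs 'c' => same
  Position 1: 'd' vs 'c' => differ
  Position 2: 'a' vs 'd' => differ
  Position 3: 'b' vs 'c' => differ
  Position 4: 'a' vs 'a' => same
Total differences (Hamming distance): 3

3


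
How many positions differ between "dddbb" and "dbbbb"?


Comparing "dddbb" and "dbbbb" position by position:
  Position 0: 'd' vs 'd' => same
  Position 1: 'd' vs 'b' => DIFFER
  Position 2: 'd' vs 'b' => DIFFER
  Position 3: 'b' vs 'b' => same
  Position 4: 'b' vs 'b' => same
Positions that differ: 2

2


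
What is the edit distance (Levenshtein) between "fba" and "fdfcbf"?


Computing edit distance: "fba" -> "fdfcbf"
DP table:
           f    d    f    c    b    f
      0    1    2    3    4    5    6
  f   1    0    1    2    3    4    5
  b   2    1    1    2    3    3    4
  a   3    2    2    2    3    4    4
Edit distance = dp[3][6] = 4

4


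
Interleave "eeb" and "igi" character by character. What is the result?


Interleaving "eeb" and "igi":
  Position 0: 'e' from first, 'i' from second => "ei"
  Position 1: 'e' from first, 'g' from second => "eg"
  Position 2: 'b' from first, 'i' from second => "bi"
Result: eiegbi

eiegbi


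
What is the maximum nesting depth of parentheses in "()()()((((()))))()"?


Input: "()()()((((()))))()"
Tracking depth:
  Position 0 '(': depth becomes 1
  Position 1 ')': depth becomes 0
  Position 2 '(': depth becomes 1
  Position 3 ')': depth becomes 0
  Position 4 '(': depth becomes 1
  Position 5 ')': depth becomes 0
  Position 6 '(': depth becomes 1
  Position 7 '(': depth becomes 2
  Position 8 '(': depth becomes 3
  Position 9 '(': depth becomes 4
  Position 10 '(': depth becomes 5
  Position 11 ')': depth becomes 4
  Position 12 ')': depth becomes 3
  Position 13 ')': depth becomes 2
  Position 14 ')': depth becomes 1
  Position 15 ')': depth becomes 0
  Position 16 '(': depth becomes 1
  Position 17 ')': depth becomes 0
Maximum depth reached: 5

5


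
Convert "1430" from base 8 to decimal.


Input: "1430" in base 8
Positional expansion:
  Digit '1' (value 1) x 8^3 = 512
  Digit '4' (value 4) x 8^2 = 256
  Digit '3' (value 3) x 8^1 = 24
  Digit '0' (value 0) x 8^0 = 0
Sum = 792

792


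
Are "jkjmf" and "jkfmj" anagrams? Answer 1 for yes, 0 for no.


Strings: "jkjmf", "jkfmj"
Sorted first:  fjjkm
Sorted second: fjjkm
Sorted forms match => anagrams

1


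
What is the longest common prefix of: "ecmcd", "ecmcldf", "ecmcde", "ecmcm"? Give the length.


Words: ecmcd, ecmcldf, ecmcde, ecmcm
  Position 0: all 'e' => match
  Position 1: all 'c' => match
  Position 2: all 'm' => match
  Position 3: all 'c' => match
  Position 4: ('d', 'l', 'd', 'm') => mismatch, stop
LCP = "ecmc" (length 4)

4


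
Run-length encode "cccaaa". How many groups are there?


Input: cccaaa
Scanning for consecutive runs:
  Group 1: 'c' x 3 (positions 0-2)
  Group 2: 'a' x 3 (positions 3-5)
Total groups: 2

2


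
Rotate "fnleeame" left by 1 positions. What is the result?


Input: "fnleeame", rotate left by 1
First 1 characters: "f"
Remaining characters: "nleeame"
Concatenate remaining + first: "nleeame" + "f" = "nleeamef"

nleeamef


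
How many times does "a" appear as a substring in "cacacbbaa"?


Searching for "a" in "cacacbbaa"
Scanning each position:
  Position 0: "c" => no
  Position 1: "a" => MATCH
  Position 2: "c" => no
  Position 3: "a" => MATCH
  Position 4: "c" => no
  Position 5: "b" => no
  Position 6: "b" => no
  Position 7: "a" => MATCH
  Position 8: "a" => MATCH
Total occurrences: 4

4


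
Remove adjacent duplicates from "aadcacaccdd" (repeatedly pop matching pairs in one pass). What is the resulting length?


Input: aadcacaccdd
Stack-based adjacent duplicate removal:
  Read 'a': push. Stack: a
  Read 'a': matches stack top 'a' => pop. Stack: (empty)
  Read 'd': push. Stack: d
  Read 'c': push. Stack: dc
  Read 'a': push. Stack: dca
  Read 'c': push. Stack: dcac
  Read 'a': push. Stack: dcaca
  Read 'c': push. Stack: dcacac
  Read 'c': matches stack top 'c' => pop. Stack: dcaca
  Read 'd': push. Stack: dcacad
  Read 'd': matches stack top 'd' => pop. Stack: dcaca
Final stack: "dcaca" (length 5)

5


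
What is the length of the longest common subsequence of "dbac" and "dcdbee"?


LCS of "dbac" and "dcdbee"
DP table:
           d    c    d    b    e    e
      0    0    0    0    0    0    0
  d   0    1    1    1    1    1    1
  b   0    1    1    1    2    2    2
  a   0    1    1    1    2    2    2
  c   0    1    2    2    2    2    2
LCS length = dp[4][6] = 2

2


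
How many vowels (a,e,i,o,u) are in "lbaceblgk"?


Input: lbaceblgk
Checking each character:
  'l' at position 0: consonant
  'b' at position 1: consonant
  'a' at position 2: vowel (running total: 1)
  'c' at position 3: consonant
  'e' at position 4: vowel (running total: 2)
  'b' at position 5: consonant
  'l' at position 6: consonant
  'g' at position 7: consonant
  'k' at position 8: consonant
Total vowels: 2

2


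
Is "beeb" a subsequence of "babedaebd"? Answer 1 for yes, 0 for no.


Check if "beeb" is a subsequence of "babedaebd"
Greedy scan:
  Position 0 ('b'): matches sub[0] = 'b'
  Position 1 ('a'): no match needed
  Position 2 ('b'): no match needed
  Position 3 ('e'): matches sub[1] = 'e'
  Position 4 ('d'): no match needed
  Position 5 ('a'): no match needed
  Position 6 ('e'): matches sub[2] = 'e'
  Position 7 ('b'): matches sub[3] = 'b'
  Position 8 ('d'): no match needed
All 4 characters matched => is a subsequence

1


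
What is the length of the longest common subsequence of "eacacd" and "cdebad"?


LCS of "eacacd" and "cdebad"
DP table:
           c    d    e    b    a    d
      0    0    0    0    0    0    0
  e   0    0    0    1    1    1    1
  a   0    0    0    1    1    2    2
  c   0    1    1    1    1    2    2
  a   0    1    1    1    1    2    2
  c   0    1    1    1    1    2    2
  d   0    1    2    2    2    2    3
LCS length = dp[6][6] = 3

3


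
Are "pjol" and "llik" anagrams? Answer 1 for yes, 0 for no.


Strings: "pjol", "llik"
Sorted first:  jlop
Sorted second: ikll
Differ at position 0: 'j' vs 'i' => not anagrams

0


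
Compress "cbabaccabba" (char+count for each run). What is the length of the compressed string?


Input: cbabaccabba
Runs:
  'c' x 1 => "c1"
  'b' x 1 => "b1"
  'a' x 1 => "a1"
  'b' x 1 => "b1"
  'a' x 1 => "a1"
  'c' x 2 => "c2"
  'a' x 1 => "a1"
  'b' x 2 => "b2"
  'a' x 1 => "a1"
Compressed: "c1b1a1b1a1c2a1b2a1"
Compressed length: 18

18


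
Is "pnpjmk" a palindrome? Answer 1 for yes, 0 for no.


Input: pnpjmk
Reversed: kmjpnp
  Compare pos 0 ('p') with pos 5 ('k'): MISMATCH
  Compare pos 1 ('n') with pos 4 ('m'): MISMATCH
  Compare pos 2 ('p') with pos 3 ('j'): MISMATCH
Result: not a palindrome

0


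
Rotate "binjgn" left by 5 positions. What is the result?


Input: "binjgn", rotate left by 5
First 5 characters: "binjg"
Remaining characters: "n"
Concatenate remaining + first: "n" + "binjg" = "nbinjg"

nbinjg


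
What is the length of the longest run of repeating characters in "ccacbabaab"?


Input: "ccacbabaab"
Scanning for longest run:
  Position 1 ('c'): continues run of 'c', length=2
  Position 2 ('a'): new char, reset run to 1
  Position 3 ('c'): new char, reset run to 1
  Position 4 ('b'): new char, reset run to 1
  Position 5 ('a'): new char, reset run to 1
  Position 6 ('b'): new char, reset run to 1
  Position 7 ('a'): new char, reset run to 1
  Position 8 ('a'): continues run of 'a', length=2
  Position 9 ('b'): new char, reset run to 1
Longest run: 'c' with length 2

2


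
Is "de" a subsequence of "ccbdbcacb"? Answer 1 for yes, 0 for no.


Check if "de" is a subsequence of "ccbdbcacb"
Greedy scan:
  Position 0 ('c'): no match needed
  Position 1 ('c'): no match needed
  Position 2 ('b'): no match needed
  Position 3 ('d'): matches sub[0] = 'd'
  Position 4 ('b'): no match needed
  Position 5 ('c'): no match needed
  Position 6 ('a'): no match needed
  Position 7 ('c'): no match needed
  Position 8 ('b'): no match needed
Only matched 1/2 characters => not a subsequence

0


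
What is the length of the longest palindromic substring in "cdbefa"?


Input: "cdbefa"
Checking substrings for palindromes:
  No multi-char palindromic substrings found
Longest palindromic substring: "c" with length 1

1


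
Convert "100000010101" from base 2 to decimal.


Input: "100000010101" in base 2
Positional expansion:
  Digit '1' (value 1) x 2^11 = 2048
  Digit '0' (value 0) x 2^10 = 0
  Digit '0' (value 0) x 2^9 = 0
  Digit '0' (value 0) x 2^8 = 0
  Digit '0' (value 0) x 2^7 = 0
  Digit '0' (value 0) x 2^6 = 0
  Digit '0' (value 0) x 2^5 = 0
  Digit '1' (value 1) x 2^4 = 16
  Digit '0' (value 0) x 2^3 = 0
  Digit '1' (value 1) x 2^2 = 4
  Digit '0' (value 0) x 2^1 = 0
  Digit '1' (value 1) x 2^0 = 1
Sum = 2069

2069


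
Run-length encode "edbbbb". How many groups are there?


Input: edbbbb
Scanning for consecutive runs:
  Group 1: 'e' x 1 (positions 0-0)
  Group 2: 'd' x 1 (positions 1-1)
  Group 3: 'b' x 4 (positions 2-5)
Total groups: 3

3


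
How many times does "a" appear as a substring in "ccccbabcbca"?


Searching for "a" in "ccccbabcbca"
Scanning each position:
  Position 0: "c" => no
  Position 1: "c" => no
  Position 2: "c" => no
  Position 3: "c" => no
  Position 4: "b" => no
  Position 5: "a" => MATCH
  Position 6: "b" => no
  Position 7: "c" => no
  Position 8: "b" => no
  Position 9: "c" => no
  Position 10: "a" => MATCH
Total occurrences: 2

2


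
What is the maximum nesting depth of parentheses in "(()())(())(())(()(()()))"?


Input: "(()())(())(())(()(()()))"
Tracking depth:
  Position 0 '(': depth becomes 1
  Position 1 '(': depth becomes 2
  Position 2 ')': depth becomes 1
  Position 3 '(': depth becomes 2
  Position 4 ')': depth becomes 1
  Position 5 ')': depth becomes 0
  Position 6 '(': depth becomes 1
  Position 7 '(': depth becomes 2
  Position 8 ')': depth becomes 1
  Position 9 ')': depth becomes 0
  Position 10 '(': depth becomes 1
  Position 11 '(': depth becomes 2
  Position 12 ')': depth becomes 1
  Position 13 ')': depth becomes 0
  Position 14 '(': depth becomes 1
  Position 15 '(': depth becomes 2
  Position 16 ')': depth becomes 1
  Position 17 '(': depth becomes 2
  Position 18 '(': depth becomes 3
  Position 19 ')': depth becomes 2
  Position 20 '(': depth becomes 3
  Position 21 ')': depth becomes 2
  Position 22 ')': depth becomes 1
  Position 23 ')': depth becomes 0
Maximum depth reached: 3

3


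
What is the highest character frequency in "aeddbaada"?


Input: aeddbaada
Character counts:
  'a': 4
  'b': 1
  'd': 3
  'e': 1
Maximum frequency: 4

4


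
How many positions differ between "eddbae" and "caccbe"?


Comparing "eddbae" and "caccbe" position by position:
  Position 0: 'e' vs 'c' => DIFFER
  Position 1: 'd' vs 'a' => DIFFER
  Position 2: 'd' vs 'c' => DIFFER
  Position 3: 'b' vs 'c' => DIFFER
  Position 4: 'a' vs 'b' => DIFFER
  Position 5: 'e' vs 'e' => same
Positions that differ: 5

5


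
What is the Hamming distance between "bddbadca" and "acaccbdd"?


Comparing "bddbadca" and "acaccbdd" position by position:
  Position 0: 'b' vs 'a' => differ
  Position 1: 'd' vs 'c' => differ
  Position 2: 'd' vs 'a' => differ
  Position 3: 'b' vs 'c' => differ
  Position 4: 'a' vs 'c' => differ
  Position 5: 'd' vs 'b' => differ
  Position 6: 'c' vs 'd' => differ
  Position 7: 'a' vs 'd' => differ
Total differences (Hamming distance): 8

8


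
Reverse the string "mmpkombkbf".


Input: mmpkombkbf
Reading characters right to left:
  Position 9: 'f'
  Position 8: 'b'
  Position 7: 'k'
  Position 6: 'b'
  Position 5: 'm'
  Position 4: 'o'
  Position 3: 'k'
  Position 2: 'p'
  Position 1: 'm'
  Position 0: 'm'
Reversed: fbkbmokpmm

fbkbmokpmm


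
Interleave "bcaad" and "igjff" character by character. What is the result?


Interleaving "bcaad" and "igjff":
  Position 0: 'b' from first, 'i' from second => "bi"
  Position 1: 'c' from first, 'g' from second => "cg"
  Position 2: 'a' from first, 'j' from second => "aj"
  Position 3: 'a' from first, 'f' from second => "af"
  Position 4: 'd' from first, 'f' from second => "df"
Result: bicgajafdf

bicgajafdf


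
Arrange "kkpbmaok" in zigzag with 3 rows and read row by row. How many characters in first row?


Zigzag "kkpbmaok" into 3 rows:
Placing characters:
  'k' => row 0
  'k' => row 1
  'p' => row 2
  'b' => row 1
  'm' => row 0
  'a' => row 1
  'o' => row 2
  'k' => row 1
Rows:
  Row 0: "km"
  Row 1: "kbak"
  Row 2: "po"
First row length: 2

2


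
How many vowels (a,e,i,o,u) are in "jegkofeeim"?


Input: jegkofeeim
Checking each character:
  'j' at position 0: consonant
  'e' at position 1: vowel (running total: 1)
  'g' at position 2: consonant
  'k' at position 3: consonant
  'o' at position 4: vowel (running total: 2)
  'f' at position 5: consonant
  'e' at position 6: vowel (running total: 3)
  'e' at position 7: vowel (running total: 4)
  'i' at position 8: vowel (running total: 5)
  'm' at position 9: consonant
Total vowels: 5

5


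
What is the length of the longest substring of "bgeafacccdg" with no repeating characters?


Input: "bgeafacccdg"
Sliding window (track last position of each char):
  Position 0 ('b'): window [0,0] length 1 -- new best
  Position 1 ('g'): window [0,1] length 2 -- new best
  Position 2 ('e'): window [0,2] length 3 -- new best
  Position 3 ('a'): window [0,3] length 4 -- new best
  Position 4 ('f'): window [0,4] length 5 -- new best
  Position 5 ('a'): repeat (last at 3), move window start to 4
  Position 5 ('a'): window [4,5] length 2
  Position 6 ('c'): window [4,6] length 3
  Position 7 ('c'): repeat (last at 6), move window start to 7
  Position 7 ('c'): window [7,7] length 1
  Position 8 ('c'): repeat (last at 7), move window start to 8
  Position 8 ('c'): window [8,8] length 1
  Position 9 ('d'): window [8,9] length 2
  Position 10 ('g'): window [8,10] length 3
Longest substring with no repeats: "bgeaf" with length 5

5


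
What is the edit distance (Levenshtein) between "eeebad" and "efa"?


Computing edit distance: "eeebad" -> "efa"
DP table:
           e    f    a
      0    1    2    3
  e   1    0    1    2
  e   2    1    1    2
  e   3    2    2    2
  b   4    3    3    3
  a   5    4    4    3
  d   6    5    5    4
Edit distance = dp[6][3] = 4

4


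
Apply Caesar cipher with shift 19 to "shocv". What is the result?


Caesar cipher: shift "shocv" by 19
  's' (pos 18) + 19 = pos 11 = 'l'
  'h' (pos 7) + 19 = pos 0 = 'a'
  'o' (pos 14) + 19 = pos 7 = 'h'
  'c' (pos 2) + 19 = pos 21 = 'v'
  'v' (pos 21) + 19 = pos 14 = 'o'
Result: lahvo

lahvo


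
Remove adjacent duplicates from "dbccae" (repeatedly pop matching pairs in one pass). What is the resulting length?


Input: dbccae
Stack-based adjacent duplicate removal:
  Read 'd': push. Stack: d
  Read 'b': push. Stack: db
  Read 'c': push. Stack: dbc
  Read 'c': matches stack top 'c' => pop. Stack: db
  Read 'a': push. Stack: dba
  Read 'e': push. Stack: dbae
Final stack: "dbae" (length 4)

4


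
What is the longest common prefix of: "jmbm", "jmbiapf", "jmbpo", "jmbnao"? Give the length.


Words: jmbm, jmbiapf, jmbpo, jmbnao
  Position 0: all 'j' => match
  Position 1: all 'm' => match
  Position 2: all 'b' => match
  Position 3: ('m', 'i', 'p', 'n') => mismatch, stop
LCP = "jmb" (length 3)

3


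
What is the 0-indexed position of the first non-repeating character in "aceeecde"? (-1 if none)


Input: aceeecde
Character frequencies:
  'a': 1
  'c': 2
  'd': 1
  'e': 4
Scanning left to right for freq == 1:
  Position 0 ('a'): unique! => answer = 0

0


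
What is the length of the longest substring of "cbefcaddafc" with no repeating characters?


Input: "cbefcaddafc"
Sliding window (track last position of each char):
  Position 0 ('c'): window [0,0] length 1 -- new best
  Position 1 ('b'): window [0,1] length 2 -- new best
  Position 2 ('e'): window [0,2] length 3 -- new best
  Position 3 ('f'): window [0,3] length 4 -- new best
  Position 4 ('c'): repeat (last at 0), move window start to 1
  Position 4 ('c'): window [1,4] length 4
  Position 5 ('a'): window [1,5] length 5 -- new best
  Position 6 ('d'): window [1,6] length 6 -- new best
  Position 7 ('d'): repeat (last at 6), move window start to 7
  Position 7 ('d'): window [7,7] length 1
  Position 8 ('a'): window [7,8] length 2
  Position 9 ('f'): window [7,9] length 3
  Position 10 ('c'): window [7,10] length 4
Longest substring with no repeats: "befcad" with length 6

6


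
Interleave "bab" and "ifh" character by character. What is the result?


Interleaving "bab" and "ifh":
  Position 0: 'b' from first, 'i' from second => "bi"
  Position 1: 'a' from first, 'f' from second => "af"
  Position 2: 'b' from first, 'h' from second => "bh"
Result: biafbh

biafbh


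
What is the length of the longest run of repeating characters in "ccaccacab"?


Input: "ccaccacab"
Scanning for longest run:
  Position 1 ('c'): continues run of 'c', length=2
  Position 2 ('a'): new char, reset run to 1
  Position 3 ('c'): new char, reset run to 1
  Position 4 ('c'): continues run of 'c', length=2
  Position 5 ('a'): new char, reset run to 1
  Position 6 ('c'): new char, reset run to 1
  Position 7 ('a'): new char, reset run to 1
  Position 8 ('b'): new char, reset run to 1
Longest run: 'c' with length 2

2


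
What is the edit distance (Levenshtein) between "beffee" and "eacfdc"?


Computing edit distance: "beffee" -> "eacfdc"
DP table:
           e    a    c    f    d    c
      0    1    2    3    4    5    6
  b   1    1    2    3    4    5    6
  e   2    1    2    3    4    5    6
  f   3    2    2    3    3    4    5
  f   4    3    3    3    3    4    5
  e   5    4    4    4    4    4    5
  e   6    5    5    5    5    5    5
Edit distance = dp[6][6] = 5

5


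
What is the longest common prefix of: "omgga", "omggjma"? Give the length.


Words: omgga, omggjma
  Position 0: all 'o' => match
  Position 1: all 'm' => match
  Position 2: all 'g' => match
  Position 3: all 'g' => match
  Position 4: ('a', 'j') => mismatch, stop
LCP = "omgg" (length 4)

4


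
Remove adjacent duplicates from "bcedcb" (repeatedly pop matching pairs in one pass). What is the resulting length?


Input: bcedcb
Stack-based adjacent duplicate removal:
  Read 'b': push. Stack: b
  Read 'c': push. Stack: bc
  Read 'e': push. Stack: bce
  Read 'd': push. Stack: bced
  Read 'c': push. Stack: bcedc
  Read 'b': push. Stack: bcedcb
Final stack: "bcedcb" (length 6)

6


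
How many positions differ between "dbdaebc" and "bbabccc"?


Comparing "dbdaebc" and "bbabccc" position by position:
  Position 0: 'd' vs 'b' => DIFFER
  Position 1: 'b' vs 'b' => same
  Position 2: 'd' vs 'a' => DIFFER
  Position 3: 'a' vs 'b' => DIFFER
  Position 4: 'e' vs 'c' => DIFFER
  Position 5: 'b' vs 'c' => DIFFER
  Position 6: 'c' vs 'c' => same
Positions that differ: 5

5


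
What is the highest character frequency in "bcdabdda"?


Input: bcdabdda
Character counts:
  'a': 2
  'b': 2
  'c': 1
  'd': 3
Maximum frequency: 3

3


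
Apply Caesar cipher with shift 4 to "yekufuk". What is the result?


Caesar cipher: shift "yekufuk" by 4
  'y' (pos 24) + 4 = pos 2 = 'c'
  'e' (pos 4) + 4 = pos 8 = 'i'
  'k' (pos 10) + 4 = pos 14 = 'o'
  'u' (pos 20) + 4 = pos 24 = 'y'
  'f' (pos 5) + 4 = pos 9 = 'j'
  'u' (pos 20) + 4 = pos 24 = 'y'
  'k' (pos 10) + 4 = pos 14 = 'o'
Result: cioyjyo

cioyjyo


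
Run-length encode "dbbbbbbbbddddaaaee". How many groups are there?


Input: dbbbbbbbbddddaaaee
Scanning for consecutive runs:
  Group 1: 'd' x 1 (positions 0-0)
  Group 2: 'b' x 8 (positions 1-8)
  Group 3: 'd' x 4 (positions 9-12)
  Group 4: 'a' x 3 (positions 13-15)
  Group 5: 'e' x 2 (positions 16-17)
Total groups: 5

5


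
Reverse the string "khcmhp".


Input: khcmhp
Reading characters right to left:
  Position 5: 'p'
  Position 4: 'h'
  Position 3: 'm'
  Position 2: 'c'
  Position 1: 'h'
  Position 0: 'k'
Reversed: phmchk

phmchk


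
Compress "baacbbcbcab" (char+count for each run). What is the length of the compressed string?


Input: baacbbcbcab
Runs:
  'b' x 1 => "b1"
  'a' x 2 => "a2"
  'c' x 1 => "c1"
  'b' x 2 => "b2"
  'c' x 1 => "c1"
  'b' x 1 => "b1"
  'c' x 1 => "c1"
  'a' x 1 => "a1"
  'b' x 1 => "b1"
Compressed: "b1a2c1b2c1b1c1a1b1"
Compressed length: 18

18


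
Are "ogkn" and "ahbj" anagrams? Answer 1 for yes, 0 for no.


Strings: "ogkn", "ahbj"
Sorted first:  gkno
Sorted second: abhj
Differ at position 0: 'g' vs 'a' => not anagrams

0


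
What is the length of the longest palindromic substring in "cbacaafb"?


Input: "cbacaafb"
Checking substrings for palindromes:
  [2:5] "aca" (len 3) => palindrome
  [4:6] "aa" (len 2) => palindrome
Longest palindromic substring: "aca" with length 3

3


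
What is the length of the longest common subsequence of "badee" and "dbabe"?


LCS of "badee" and "dbabe"
DP table:
           d    b    a    b    e
      0    0    0    0    0    0
  b   0    0    1    1    1    1
  a   0    0    1    2    2    2
  d   0    1    1    2    2    2
  e   0    1    1    2    2    3
  e   0    1    1    2    2    3
LCS length = dp[5][5] = 3

3


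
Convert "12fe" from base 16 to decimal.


Input: "12fe" in base 16
Positional expansion:
  Digit '1' (value 1) x 16^3 = 4096
  Digit '2' (value 2) x 16^2 = 512
  Digit 'f' (value 15) x 16^1 = 240
  Digit 'e' (value 14) x 16^0 = 14
Sum = 4862

4862


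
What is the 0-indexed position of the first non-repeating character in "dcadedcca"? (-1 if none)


Input: dcadedcca
Character frequencies:
  'a': 2
  'c': 3
  'd': 3
  'e': 1
Scanning left to right for freq == 1:
  Position 0 ('d'): freq=3, skip
  Position 1 ('c'): freq=3, skip
  Position 2 ('a'): freq=2, skip
  Position 3 ('d'): freq=3, skip
  Position 4 ('e'): unique! => answer = 4

4


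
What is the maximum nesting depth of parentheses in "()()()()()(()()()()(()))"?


Input: "()()()()()(()()()()(()))"
Tracking depth:
  Position 0 '(': depth becomes 1
  Position 1 ')': depth becomes 0
  Position 2 '(': depth becomes 1
  Position 3 ')': depth becomes 0
  Position 4 '(': depth becomes 1
  Position 5 ')': depth becomes 0
  Position 6 '(': depth becomes 1
  Position 7 ')': depth becomes 0
  Position 8 '(': depth becomes 1
  Position 9 ')': depth becomes 0
  Position 10 '(': depth becomes 1
  Position 11 '(': depth becomes 2
  Position 12 ')': depth becomes 1
  Position 13 '(': depth becomes 2
  Position 14 ')': depth becomes 1
  Position 15 '(': depth becomes 2
  Position 16 ')': depth becomes 1
  Position 17 '(': depth becomes 2
  Position 18 ')': depth becomes 1
  Position 19 '(': depth becomes 2
  Position 20 '(': depth becomes 3
  Position 21 ')': depth becomes 2
  Position 22 ')': depth becomes 1
  Position 23 ')': depth becomes 0
Maximum depth reached: 3

3


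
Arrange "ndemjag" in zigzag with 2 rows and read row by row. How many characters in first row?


Zigzag "ndemjag" into 2 rows:
Placing characters:
  'n' => row 0
  'd' => row 1
  'e' => row 0
  'm' => row 1
  'j' => row 0
  'a' => row 1
  'g' => row 0
Rows:
  Row 0: "nejg"
  Row 1: "dma"
First row length: 4

4


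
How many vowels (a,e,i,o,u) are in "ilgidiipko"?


Input: ilgidiipko
Checking each character:
  'i' at position 0: vowel (running total: 1)
  'l' at position 1: consonant
  'g' at position 2: consonant
  'i' at position 3: vowel (running total: 2)
  'd' at position 4: consonant
  'i' at position 5: vowel (running total: 3)
  'i' at position 6: vowel (running total: 4)
  'p' at position 7: consonant
  'k' at position 8: consonant
  'o' at position 9: vowel (running total: 5)
Total vowels: 5

5


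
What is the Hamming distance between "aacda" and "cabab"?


Comparing "aacda" and "cabab" position by position:
  Position 0: 'a' vs 'c' => differ
  Position 1: 'a' vs 'a' => same
  Position 2: 'c' vs 'b' => differ
  Position 3: 'd' vs 'a' => differ
  Position 4: 'a' vs 'b' => differ
Total differences (Hamming distance): 4

4


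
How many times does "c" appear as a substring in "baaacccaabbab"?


Searching for "c" in "baaacccaabbab"
Scanning each position:
  Position 0: "b" => no
  Position 1: "a" => no
  Position 2: "a" => no
  Position 3: "a" => no
  Position 4: "c" => MATCH
  Position 5: "c" => MATCH
  Position 6: "c" => MATCH
  Position 7: "a" => no
  Position 8: "a" => no
  Position 9: "b" => no
  Position 10: "b" => no
  Position 11: "a" => no
  Position 12: "b" => no
Total occurrences: 3

3


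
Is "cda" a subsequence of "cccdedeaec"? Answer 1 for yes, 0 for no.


Check if "cda" is a subsequence of "cccdedeaec"
Greedy scan:
  Position 0 ('c'): matches sub[0] = 'c'
  Position 1 ('c'): no match needed
  Position 2 ('c'): no match needed
  Position 3 ('d'): matches sub[1] = 'd'
  Position 4 ('e'): no match needed
  Position 5 ('d'): no match needed
  Position 6 ('e'): no match needed
  Position 7 ('a'): matches sub[2] = 'a'
  Position 8 ('e'): no match needed
  Position 9 ('c'): no match needed
All 3 characters matched => is a subsequence

1


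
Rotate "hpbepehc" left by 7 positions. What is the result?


Input: "hpbepehc", rotate left by 7
First 7 characters: "hpbepeh"
Remaining characters: "c"
Concatenate remaining + first: "c" + "hpbepeh" = "chpbepeh"

chpbepeh


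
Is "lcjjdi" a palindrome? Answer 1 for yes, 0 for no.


Input: lcjjdi
Reversed: idjjcl
  Compare pos 0 ('l') with pos 5 ('i'): MISMATCH
  Compare pos 1 ('c') with pos 4 ('d'): MISMATCH
  Compare pos 2 ('j') with pos 3 ('j'): match
Result: not a palindrome

0


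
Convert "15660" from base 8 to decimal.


Input: "15660" in base 8
Positional expansion:
  Digit '1' (value 1) x 8^4 = 4096
  Digit '5' (value 5) x 8^3 = 2560
  Digit '6' (value 6) x 8^2 = 384
  Digit '6' (value 6) x 8^1 = 48
  Digit '0' (value 0) x 8^0 = 0
Sum = 7088

7088


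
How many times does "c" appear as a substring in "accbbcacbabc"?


Searching for "c" in "accbbcacbabc"
Scanning each position:
  Position 0: "a" => no
  Position 1: "c" => MATCH
  Position 2: "c" => MATCH
  Position 3: "b" => no
  Position 4: "b" => no
  Position 5: "c" => MATCH
  Position 6: "a" => no
  Position 7: "c" => MATCH
  Position 8: "b" => no
  Position 9: "a" => no
  Position 10: "b" => no
  Position 11: "c" => MATCH
Total occurrences: 5

5


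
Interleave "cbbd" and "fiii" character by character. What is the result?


Interleaving "cbbd" and "fiii":
  Position 0: 'c' from first, 'f' from second => "cf"
  Position 1: 'b' from first, 'i' from second => "bi"
  Position 2: 'b' from first, 'i' from second => "bi"
  Position 3: 'd' from first, 'i' from second => "di"
Result: cfbibidi

cfbibidi


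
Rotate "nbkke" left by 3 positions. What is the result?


Input: "nbkke", rotate left by 3
First 3 characters: "nbk"
Remaining characters: "ke"
Concatenate remaining + first: "ke" + "nbk" = "kenbk"

kenbk


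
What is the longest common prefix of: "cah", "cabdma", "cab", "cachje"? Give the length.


Words: cah, cabdma, cab, cachje
  Position 0: all 'c' => match
  Position 1: all 'a' => match
  Position 2: ('h', 'b', 'b', 'c') => mismatch, stop
LCP = "ca" (length 2)

2


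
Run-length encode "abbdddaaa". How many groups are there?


Input: abbdddaaa
Scanning for consecutive runs:
  Group 1: 'a' x 1 (positions 0-0)
  Group 2: 'b' x 2 (positions 1-2)
  Group 3: 'd' x 3 (positions 3-5)
  Group 4: 'a' x 3 (positions 6-8)
Total groups: 4

4


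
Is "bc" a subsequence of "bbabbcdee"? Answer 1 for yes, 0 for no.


Check if "bc" is a subsequence of "bbabbcdee"
Greedy scan:
  Position 0 ('b'): matches sub[0] = 'b'
  Position 1 ('b'): no match needed
  Position 2 ('a'): no match needed
  Position 3 ('b'): no match needed
  Position 4 ('b'): no match needed
  Position 5 ('c'): matches sub[1] = 'c'
  Position 6 ('d'): no match needed
  Position 7 ('e'): no match needed
  Position 8 ('e'): no match needed
All 2 characters matched => is a subsequence

1


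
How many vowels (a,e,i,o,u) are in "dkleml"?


Input: dkleml
Checking each character:
  'd' at position 0: consonant
  'k' at position 1: consonant
  'l' at position 2: consonant
  'e' at position 3: vowel (running total: 1)
  'm' at position 4: consonant
  'l' at position 5: consonant
Total vowels: 1

1


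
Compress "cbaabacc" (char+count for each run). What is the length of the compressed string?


Input: cbaabacc
Runs:
  'c' x 1 => "c1"
  'b' x 1 => "b1"
  'a' x 2 => "a2"
  'b' x 1 => "b1"
  'a' x 1 => "a1"
  'c' x 2 => "c2"
Compressed: "c1b1a2b1a1c2"
Compressed length: 12

12


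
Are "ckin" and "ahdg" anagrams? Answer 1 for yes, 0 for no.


Strings: "ckin", "ahdg"
Sorted first:  cikn
Sorted second: adgh
Differ at position 0: 'c' vs 'a' => not anagrams

0


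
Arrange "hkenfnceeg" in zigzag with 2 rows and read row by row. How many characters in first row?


Zigzag "hkenfnceeg" into 2 rows:
Placing characters:
  'h' => row 0
  'k' => row 1
  'e' => row 0
  'n' => row 1
  'f' => row 0
  'n' => row 1
  'c' => row 0
  'e' => row 1
  'e' => row 0
  'g' => row 1
Rows:
  Row 0: "hefce"
  Row 1: "knneg"
First row length: 5

5


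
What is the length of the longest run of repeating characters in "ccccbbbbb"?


Input: "ccccbbbbb"
Scanning for longest run:
  Position 1 ('c'): continues run of 'c', length=2
  Position 2 ('c'): continues run of 'c', length=3
  Position 3 ('c'): continues run of 'c', length=4
  Position 4 ('b'): new char, reset run to 1
  Position 5 ('b'): continues run of 'b', length=2
  Position 6 ('b'): continues run of 'b', length=3
  Position 7 ('b'): continues run of 'b', length=4
  Position 8 ('b'): continues run of 'b', length=5
Longest run: 'b' with length 5

5


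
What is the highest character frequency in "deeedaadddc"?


Input: deeedaadddc
Character counts:
  'a': 2
  'c': 1
  'd': 5
  'e': 3
Maximum frequency: 5

5


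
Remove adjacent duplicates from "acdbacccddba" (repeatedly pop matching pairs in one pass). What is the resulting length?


Input: acdbacccddba
Stack-based adjacent duplicate removal:
  Read 'a': push. Stack: a
  Read 'c': push. Stack: ac
  Read 'd': push. Stack: acd
  Read 'b': push. Stack: acdb
  Read 'a': push. Stack: acdba
  Read 'c': push. Stack: acdbac
  Read 'c': matches stack top 'c' => pop. Stack: acdba
  Read 'c': push. Stack: acdbac
  Read 'd': push. Stack: acdbacd
  Read 'd': matches stack top 'd' => pop. Stack: acdbac
  Read 'b': push. Stack: acdbacb
  Read 'a': push. Stack: acdbacba
Final stack: "acdbacba" (length 8)

8
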